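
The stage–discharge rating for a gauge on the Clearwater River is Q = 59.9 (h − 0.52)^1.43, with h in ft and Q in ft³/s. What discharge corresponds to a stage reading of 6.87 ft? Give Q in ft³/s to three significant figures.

Q = 59.9 × (6.87 − 0.52)^1.43 = 59.9 × 6.35^1.43 = 842.2 ft³/s

842 ft³/s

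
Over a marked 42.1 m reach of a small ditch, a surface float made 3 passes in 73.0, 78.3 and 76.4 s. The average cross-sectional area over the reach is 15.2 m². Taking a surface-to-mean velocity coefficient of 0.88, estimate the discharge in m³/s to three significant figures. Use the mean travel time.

t̄ = (73.0 + 78.3 + 76.4) / 3 = 75.9 s
v_surface = L / t̄ = 42.1 / 75.9 = 0.5547 m/s
v_mean = 0.88 × 0.5547 = 0.4881 m/s
Q = A × v_mean = 15.2 × 0.4881 = 7.419 m³/s

7.42 m³/s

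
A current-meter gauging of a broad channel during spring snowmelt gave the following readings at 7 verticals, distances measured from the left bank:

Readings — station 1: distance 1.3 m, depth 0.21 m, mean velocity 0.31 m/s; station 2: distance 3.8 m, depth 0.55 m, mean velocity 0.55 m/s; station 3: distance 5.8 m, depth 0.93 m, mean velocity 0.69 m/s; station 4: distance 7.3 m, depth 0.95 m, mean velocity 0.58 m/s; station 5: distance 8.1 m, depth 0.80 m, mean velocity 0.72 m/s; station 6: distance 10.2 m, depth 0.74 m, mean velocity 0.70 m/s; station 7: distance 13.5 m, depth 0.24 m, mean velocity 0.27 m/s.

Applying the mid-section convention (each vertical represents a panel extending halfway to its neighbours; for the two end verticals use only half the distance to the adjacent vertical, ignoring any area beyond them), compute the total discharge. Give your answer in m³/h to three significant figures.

w_1 = (3.8 − 1.3)/2 = 1.25 m; q_1 = 0.31 × 0.21 × 1.25 = 0.08138 m³/s
w_2 = (5.8 − 1.3)/2 = 2.25 m; q_2 = 0.55 × 0.55 × 2.25 = 0.6806 m³/s
w_3 = (7.3 − 3.8)/2 = 1.75 m; q_3 = 0.69 × 0.93 × 1.75 = 1.123 m³/s
w_4 = (8.1 − 5.8)/2 = 1.15 m; q_4 = 0.58 × 0.95 × 1.15 = 0.6337 m³/s
w_5 = (10.2 − 7.3)/2 = 1.45 m; q_5 = 0.72 × 0.80 × 1.45 = 0.8352 m³/s
w_6 = (13.5 − 8.1)/2 = 2.7 m; q_6 = 0.70 × 0.74 × 2.7 = 1.399 m³/s
w_7 = (13.5 − 10.2)/2 = 1.65 m; q_7 = 0.27 × 0.24 × 1.65 = 0.1069 m³/s
Q = Σ qᵢ = 4.859 m³/s
= 4.859 × 3600 = 17490 m³/h

17500 m³/h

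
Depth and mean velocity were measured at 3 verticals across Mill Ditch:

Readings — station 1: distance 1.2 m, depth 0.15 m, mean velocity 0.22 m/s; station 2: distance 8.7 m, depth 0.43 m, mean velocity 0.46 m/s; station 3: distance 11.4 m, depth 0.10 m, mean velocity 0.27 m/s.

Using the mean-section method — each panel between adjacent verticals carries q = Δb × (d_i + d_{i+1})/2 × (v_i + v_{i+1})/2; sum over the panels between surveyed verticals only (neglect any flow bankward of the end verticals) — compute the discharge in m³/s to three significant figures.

1.00 m³/s

Panel 1-2: Δb = 7.5 m, d̄ = (0.15+0.43)/2 = 0.29, v̄ = (0.22+0.46)/2 = 0.34 → q = 7.5×0.29×0.34 = 0.7395 m³/s
Panel 2-3: Δb = 2.7 m, d̄ = (0.43+0.10)/2 = 0.265, v̄ = (0.46+0.27)/2 = 0.365 → q = 2.7×0.265×0.365 = 0.2612 m³/s
Q = Σ q = 1.001 m³/s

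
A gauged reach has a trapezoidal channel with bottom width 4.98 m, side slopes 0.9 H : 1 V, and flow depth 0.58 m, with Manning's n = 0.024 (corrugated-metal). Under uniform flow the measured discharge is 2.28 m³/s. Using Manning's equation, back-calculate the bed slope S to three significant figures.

0.000766

A = (b + z·y)·y = (4.98 + 0.9×0.58)×0.58 = 3.191 m²
P = b + 2y√(1+z²) = 4.98 + 2×0.58×√(1+0.9²) = 6.541 m
R = A/P = 3.191/6.541 = 0.4879 m
S = (Q·n / (1·A·R^(2/3)))² = (2.28×0.024 / (1×3.191×0.6198))² = 0.0007655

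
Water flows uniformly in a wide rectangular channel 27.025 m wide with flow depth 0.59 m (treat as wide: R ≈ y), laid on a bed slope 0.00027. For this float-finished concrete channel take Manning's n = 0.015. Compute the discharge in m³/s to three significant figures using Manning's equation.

A = b·y = 27.025 × 0.59 = 15.94 m²
Wide channel: R ≈ y = 0.59 m
Q = (1/n)·A·R^(2/3)·S^(1/2) = (1/0.015) × 15.94 × 0.5900^(2/3) × 0.00027^(1/2) = 12.29 m³/s

12.3 m³/s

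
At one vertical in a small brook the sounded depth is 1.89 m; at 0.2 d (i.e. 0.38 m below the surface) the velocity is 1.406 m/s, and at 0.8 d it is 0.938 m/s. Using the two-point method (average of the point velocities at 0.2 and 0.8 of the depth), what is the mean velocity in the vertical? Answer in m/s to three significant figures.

1.17 m/s

v̄ = (1.406 + 0.938) / 2 = 1.172 m/s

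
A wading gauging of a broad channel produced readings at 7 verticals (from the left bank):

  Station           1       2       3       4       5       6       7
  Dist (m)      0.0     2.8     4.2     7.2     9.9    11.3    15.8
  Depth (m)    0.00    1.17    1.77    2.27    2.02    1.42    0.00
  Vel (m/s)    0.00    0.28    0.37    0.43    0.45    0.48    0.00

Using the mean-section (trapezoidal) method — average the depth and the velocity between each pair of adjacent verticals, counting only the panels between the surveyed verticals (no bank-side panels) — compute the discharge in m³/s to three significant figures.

Panel 1-2: Δb = 2.8 m, d̄ = (0.00+1.17)/2 = 0.585, v̄ = (0.00+0.28)/2 = 0.14 → q = 2.8×0.585×0.14 = 0.2293 m³/s
Panel 2-3: Δb = 1.4 m, d̄ = (1.17+1.77)/2 = 1.47, v̄ = (0.28+0.37)/2 = 0.325 → q = 1.4×1.47×0.325 = 0.6689 m³/s
Panel 3-4: Δb = 3 m, d̄ = (1.77+2.27)/2 = 2.02, v̄ = (0.37+0.43)/2 = 0.4 → q = 3×2.02×0.4 = 2.424 m³/s
Panel 4-5: Δb = 2.7 m, d̄ = (2.27+2.02)/2 = 2.145, v̄ = (0.43+0.45)/2 = 0.44 → q = 2.7×2.145×0.44 = 2.548 m³/s
Panel 5-6: Δb = 1.4 m, d̄ = (2.02+1.42)/2 = 1.72, v̄ = (0.45+0.48)/2 = 0.465 → q = 1.4×1.72×0.465 = 1.120 m³/s
Panel 6-7: Δb = 4.5 m, d̄ = (1.42+0.00)/2 = 0.71, v̄ = (0.48+0.00)/2 = 0.24 → q = 4.5×0.71×0.24 = 0.7668 m³/s
Q = Σ q = 7.757 m³/s

7.76 m³/s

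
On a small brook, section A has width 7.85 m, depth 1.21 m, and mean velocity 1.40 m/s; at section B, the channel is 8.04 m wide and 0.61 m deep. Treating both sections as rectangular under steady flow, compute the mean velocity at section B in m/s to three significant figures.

Q = A₁V₁ = (7.85×1.21) × 1.40 = 13.30 m³/s
A₂ = 8.04 × 0.61 = 4.904 m²
V₂ = Q/A₂ = 13.30/4.904 = 2.711 m/s

2.71 m/s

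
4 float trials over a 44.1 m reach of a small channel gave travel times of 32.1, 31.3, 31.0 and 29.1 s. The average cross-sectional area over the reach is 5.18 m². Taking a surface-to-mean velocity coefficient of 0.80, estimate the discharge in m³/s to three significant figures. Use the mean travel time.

t̄ = (32.1 + 31.3 + 31.0 + 29.1) / 4 = 30.875 s
v_surface = L / t̄ = 44.1 / 30.875 = 1.428 m/s
v_mean = 0.80 × 1.428 = 1.143 m/s
Q = A × v_mean = 5.18 × 1.143 = 5.919 m³/s

5.92 m³/s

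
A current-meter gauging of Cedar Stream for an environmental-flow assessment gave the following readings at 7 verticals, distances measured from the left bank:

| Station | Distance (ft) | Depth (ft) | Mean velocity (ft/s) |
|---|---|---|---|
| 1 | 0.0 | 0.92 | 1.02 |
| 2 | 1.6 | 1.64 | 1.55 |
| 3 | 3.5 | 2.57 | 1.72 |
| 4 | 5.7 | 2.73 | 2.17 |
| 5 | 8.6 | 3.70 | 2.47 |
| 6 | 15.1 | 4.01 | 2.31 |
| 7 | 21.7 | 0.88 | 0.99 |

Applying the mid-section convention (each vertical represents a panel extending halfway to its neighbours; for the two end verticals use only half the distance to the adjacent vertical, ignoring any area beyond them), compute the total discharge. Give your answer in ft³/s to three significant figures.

w_1 = (1.6 − 0.0)/2 = 0.8 ft; q_1 = 1.02 × 0.92 × 0.8 = 0.7507 ft³/s
w_2 = (3.5 − 0.0)/2 = 1.75 ft; q_2 = 1.55 × 1.64 × 1.75 = 4.449 ft³/s
w_3 = (5.7 − 1.6)/2 = 2.05 ft; q_3 = 1.72 × 2.57 × 2.05 = 9.062 ft³/s
w_4 = (8.6 − 3.5)/2 = 2.55 ft; q_4 = 2.17 × 2.73 × 2.55 = 15.11 ft³/s
w_5 = (15.1 − 5.7)/2 = 4.7 ft; q_5 = 2.47 × 3.70 × 4.7 = 42.95 ft³/s
w_6 = (21.7 − 8.6)/2 = 6.55 ft; q_6 = 2.31 × 4.01 × 6.55 = 60.67 ft³/s
w_7 = (21.7 − 15.1)/2 = 3.3 ft; q_7 = 0.99 × 0.88 × 3.3 = 2.875 ft³/s
Q = Σ qᵢ = 135.9 ft³/s

136 ft³/s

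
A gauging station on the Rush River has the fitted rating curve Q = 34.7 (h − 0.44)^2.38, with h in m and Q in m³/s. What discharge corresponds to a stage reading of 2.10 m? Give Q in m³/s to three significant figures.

Q = 34.7 × (2.10 − 0.44)^2.38 = 34.7 × 1.66^2.38 = 115.9 m³/s

116 m³/s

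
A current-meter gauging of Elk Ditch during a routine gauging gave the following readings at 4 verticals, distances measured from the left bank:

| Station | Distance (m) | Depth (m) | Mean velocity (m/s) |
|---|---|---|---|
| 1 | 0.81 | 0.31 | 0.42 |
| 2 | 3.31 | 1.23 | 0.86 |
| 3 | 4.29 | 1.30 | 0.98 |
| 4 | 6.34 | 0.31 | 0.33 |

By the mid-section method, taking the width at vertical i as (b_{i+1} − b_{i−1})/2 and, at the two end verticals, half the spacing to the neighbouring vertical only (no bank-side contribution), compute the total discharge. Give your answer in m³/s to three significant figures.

4.04 m³/s

w_1 = (3.31 − 0.81)/2 = 1.25 m; q_1 = 0.42 × 0.31 × 1.25 = 0.1628 m³/s
w_2 = (4.29 − 0.81)/2 = 1.74 m; q_2 = 0.86 × 1.23 × 1.74 = 1.841 m³/s
w_3 = (6.34 − 3.31)/2 = 1.515 m; q_3 = 0.98 × 1.30 × 1.515 = 1.930 m³/s
w_4 = (6.34 − 4.29)/2 = 1.025 m; q_4 = 0.33 × 0.31 × 1.025 = 0.1049 m³/s
Q = Σ qᵢ = 4.038 m³/s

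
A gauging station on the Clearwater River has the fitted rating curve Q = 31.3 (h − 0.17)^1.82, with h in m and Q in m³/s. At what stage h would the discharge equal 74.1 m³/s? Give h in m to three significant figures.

1.78 m

h − h₀ = (Q/C)^(1/b) = (74.1/31.3)^(1/1.82) = 1.606 m
h = 0.17 + 1.606 = 1.776 m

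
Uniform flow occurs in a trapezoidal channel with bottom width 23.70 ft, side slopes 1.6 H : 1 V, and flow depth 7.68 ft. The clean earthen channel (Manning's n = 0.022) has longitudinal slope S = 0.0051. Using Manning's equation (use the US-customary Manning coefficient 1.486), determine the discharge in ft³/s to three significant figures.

A = (b + z·y)·y = (23.70 + 1.6×7.68)×7.68 = 276.4 ft²
P = b + 2y√(1+z²) = 23.70 + 2×7.68×√(1+1.6²) = 52.68 ft
R = A/P = 276.4/52.68 = 5.246 ft
Q = (1.486/n)·A·R^(2/3)·S^(1/2) = (1.486/0.022) × 276.4 × 5.246^(2/3) × 0.0051^(1/2) = 4025 ft³/s

4030 ft³/s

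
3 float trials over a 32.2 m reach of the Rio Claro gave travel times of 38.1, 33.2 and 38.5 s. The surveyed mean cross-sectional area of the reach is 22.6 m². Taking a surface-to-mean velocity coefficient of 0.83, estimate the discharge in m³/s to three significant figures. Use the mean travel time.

t̄ = (38.1 + 33.2 + 38.5) / 3 = 36.6 s
v_surface = L / t̄ = 32.2 / 36.6 = 0.8798 m/s
v_mean = 0.83 × 0.8798 = 0.7302 m/s
Q = A × v_mean = 22.6 × 0.7302 = 16.50 m³/s

16.5 m³/s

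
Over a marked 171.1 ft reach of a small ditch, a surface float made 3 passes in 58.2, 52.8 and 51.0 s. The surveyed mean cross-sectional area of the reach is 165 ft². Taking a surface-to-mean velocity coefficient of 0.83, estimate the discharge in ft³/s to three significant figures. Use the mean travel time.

t̄ = (58.2 + 52.8 + 51.0) / 3 = 54 s
v_surface = L / t̄ = 171.1 / 54 = 3.169 ft/s
v_mean = 0.83 × 3.169 = 2.630 ft/s
Q = A × v_mean = 165 × 2.630 = 433.9 ft³/s

434 ft³/s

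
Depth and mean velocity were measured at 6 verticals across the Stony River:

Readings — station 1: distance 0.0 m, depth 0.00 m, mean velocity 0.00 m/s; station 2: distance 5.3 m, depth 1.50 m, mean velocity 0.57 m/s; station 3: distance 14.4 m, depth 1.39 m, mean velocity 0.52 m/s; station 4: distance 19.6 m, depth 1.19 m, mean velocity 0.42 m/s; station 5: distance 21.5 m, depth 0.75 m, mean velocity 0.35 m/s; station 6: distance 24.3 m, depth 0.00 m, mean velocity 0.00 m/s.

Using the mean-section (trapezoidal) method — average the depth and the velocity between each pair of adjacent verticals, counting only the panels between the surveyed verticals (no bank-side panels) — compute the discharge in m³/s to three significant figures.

12.3 m³/s

Panel 1-2: Δb = 5.3 m, d̄ = (0.00+1.50)/2 = 0.75, v̄ = (0.00+0.57)/2 = 0.285 → q = 5.3×0.75×0.285 = 1.133 m³/s
Panel 2-3: Δb = 9.1 m, d̄ = (1.50+1.39)/2 = 1.445, v̄ = (0.57+0.52)/2 = 0.545 → q = 9.1×1.445×0.545 = 7.166 m³/s
Panel 3-4: Δb = 5.2 m, d̄ = (1.39+1.19)/2 = 1.29, v̄ = (0.52+0.42)/2 = 0.47 → q = 5.2×1.29×0.47 = 3.153 m³/s
Panel 4-5: Δb = 1.9 m, d̄ = (1.19+0.75)/2 = 0.97, v̄ = (0.42+0.35)/2 = 0.385 → q = 1.9×0.97×0.385 = 0.7096 m³/s
Panel 5-6: Δb = 2.8 m, d̄ = (0.75+0.00)/2 = 0.375, v̄ = (0.35+0.00)/2 = 0.175 → q = 2.8×0.375×0.175 = 0.1838 m³/s
Q = Σ q = 12.35 m³/s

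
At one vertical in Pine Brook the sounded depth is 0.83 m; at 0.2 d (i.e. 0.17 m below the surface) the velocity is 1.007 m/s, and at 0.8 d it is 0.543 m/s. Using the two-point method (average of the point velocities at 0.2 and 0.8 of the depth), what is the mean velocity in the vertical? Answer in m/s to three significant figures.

v̄ = (1.007 + 0.543) / 2 = 0.7750 m/s

0.775 m/s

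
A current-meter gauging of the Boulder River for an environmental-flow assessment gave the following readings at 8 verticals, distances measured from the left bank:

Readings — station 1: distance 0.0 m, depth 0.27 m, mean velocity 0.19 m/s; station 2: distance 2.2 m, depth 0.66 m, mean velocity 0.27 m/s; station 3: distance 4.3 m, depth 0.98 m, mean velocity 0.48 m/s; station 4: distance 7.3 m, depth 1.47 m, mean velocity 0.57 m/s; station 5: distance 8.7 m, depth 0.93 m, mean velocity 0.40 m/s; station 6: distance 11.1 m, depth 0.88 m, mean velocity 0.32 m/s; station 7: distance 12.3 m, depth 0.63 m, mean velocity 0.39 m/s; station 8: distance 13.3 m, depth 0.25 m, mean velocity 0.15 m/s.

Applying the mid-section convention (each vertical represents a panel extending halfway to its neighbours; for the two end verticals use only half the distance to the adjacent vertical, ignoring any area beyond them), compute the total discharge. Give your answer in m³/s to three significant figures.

w_1 = (2.2 − 0.0)/2 = 1.1 m; q_1 = 0.19 × 0.27 × 1.1 = 0.05643 m³/s
w_2 = (4.3 − 0.0)/2 = 2.15 m; q_2 = 0.27 × 0.66 × 2.15 = 0.3831 m³/s
w_3 = (7.3 − 2.2)/2 = 2.55 m; q_3 = 0.48 × 0.98 × 2.55 = 1.200 m³/s
w_4 = (8.7 − 4.3)/2 = 2.2 m; q_4 = 0.57 × 1.47 × 2.2 = 1.843 m³/s
w_5 = (11.1 − 7.3)/2 = 1.9 m; q_5 = 0.40 × 0.93 × 1.9 = 0.7068 m³/s
w_6 = (12.3 − 8.7)/2 = 1.8 m; q_6 = 0.32 × 0.88 × 1.8 = 0.5069 m³/s
w_7 = (13.3 − 11.1)/2 = 1.1 m; q_7 = 0.39 × 0.63 × 1.1 = 0.2703 m³/s
w_8 = (13.3 − 12.3)/2 = 0.5 m; q_8 = 0.15 × 0.25 × 0.5 = 0.01875 m³/s
Q = Σ qᵢ = 4.985 m³/s

4.99 m³/s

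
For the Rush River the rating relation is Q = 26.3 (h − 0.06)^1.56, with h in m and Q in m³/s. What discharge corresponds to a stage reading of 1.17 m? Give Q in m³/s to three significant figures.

Q = 26.3 × (1.17 − 0.06)^1.56 = 26.3 × 1.11^1.56 = 30.95 m³/s

30.9 m³/s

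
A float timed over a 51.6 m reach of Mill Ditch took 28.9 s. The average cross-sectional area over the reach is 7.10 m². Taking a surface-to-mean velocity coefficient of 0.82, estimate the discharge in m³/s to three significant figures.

10.4 m³/s

v_surface = L / t̄ = 51.6 / 28.9 = 1.785 m/s
v_mean = 0.82 × 1.785 = 1.464 m/s
Q = A × v_mean = 7.10 × 1.464 = 10.39 m³/s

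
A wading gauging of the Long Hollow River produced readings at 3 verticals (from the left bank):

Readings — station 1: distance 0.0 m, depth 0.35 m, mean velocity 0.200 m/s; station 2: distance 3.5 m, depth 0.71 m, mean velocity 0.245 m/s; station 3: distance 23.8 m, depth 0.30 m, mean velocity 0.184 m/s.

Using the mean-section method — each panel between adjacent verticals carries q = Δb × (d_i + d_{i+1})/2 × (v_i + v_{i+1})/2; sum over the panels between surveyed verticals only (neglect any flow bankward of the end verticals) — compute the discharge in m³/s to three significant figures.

2.61 m³/s

Panel 1-2: Δb = 3.5 m, d̄ = (0.35+0.71)/2 = 0.53, v̄ = (0.200+0.245)/2 = 0.2225 → q = 3.5×0.53×0.2225 = 0.4127 m³/s
Panel 2-3: Δb = 20.3 m, d̄ = (0.71+0.30)/2 = 0.505, v̄ = (0.245+0.184)/2 = 0.2145 → q = 20.3×0.505×0.2145 = 2.199 m³/s
Q = Σ q = 2.612 m³/s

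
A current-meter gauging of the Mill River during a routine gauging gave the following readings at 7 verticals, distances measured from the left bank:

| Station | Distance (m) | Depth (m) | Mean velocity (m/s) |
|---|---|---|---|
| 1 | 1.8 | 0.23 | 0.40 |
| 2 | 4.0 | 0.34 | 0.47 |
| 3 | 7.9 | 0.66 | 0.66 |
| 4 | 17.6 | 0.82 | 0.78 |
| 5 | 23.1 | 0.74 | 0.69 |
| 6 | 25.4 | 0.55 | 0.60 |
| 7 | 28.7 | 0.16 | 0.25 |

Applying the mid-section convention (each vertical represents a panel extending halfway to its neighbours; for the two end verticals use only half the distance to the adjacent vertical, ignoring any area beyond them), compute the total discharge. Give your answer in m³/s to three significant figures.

w_1 = (4.0 − 1.8)/2 = 1.1 m; q_1 = 0.40 × 0.23 × 1.1 = 0.1012 m³/s
w_2 = (7.9 − 1.8)/2 = 3.05 m; q_2 = 0.47 × 0.34 × 3.05 = 0.4874 m³/s
w_3 = (17.6 − 4.0)/2 = 6.8 m; q_3 = 0.66 × 0.66 × 6.8 = 2.962 m³/s
w_4 = (23.1 − 7.9)/2 = 7.6 m; q_4 = 0.78 × 0.82 × 7.6 = 4.861 m³/s
w_5 = (25.4 − 17.6)/2 = 3.9 m; q_5 = 0.69 × 0.74 × 3.9 = 1.991 m³/s
w_6 = (28.7 − 23.1)/2 = 2.8 m; q_6 = 0.60 × 0.55 × 2.8 = 0.9240 m³/s
w_7 = (28.7 − 25.4)/2 = 1.65 m; q_7 = 0.25 × 0.16 × 1.65 = 0.06600 m³/s
Q = Σ qᵢ = 11.39 m³/s

11.4 m³/s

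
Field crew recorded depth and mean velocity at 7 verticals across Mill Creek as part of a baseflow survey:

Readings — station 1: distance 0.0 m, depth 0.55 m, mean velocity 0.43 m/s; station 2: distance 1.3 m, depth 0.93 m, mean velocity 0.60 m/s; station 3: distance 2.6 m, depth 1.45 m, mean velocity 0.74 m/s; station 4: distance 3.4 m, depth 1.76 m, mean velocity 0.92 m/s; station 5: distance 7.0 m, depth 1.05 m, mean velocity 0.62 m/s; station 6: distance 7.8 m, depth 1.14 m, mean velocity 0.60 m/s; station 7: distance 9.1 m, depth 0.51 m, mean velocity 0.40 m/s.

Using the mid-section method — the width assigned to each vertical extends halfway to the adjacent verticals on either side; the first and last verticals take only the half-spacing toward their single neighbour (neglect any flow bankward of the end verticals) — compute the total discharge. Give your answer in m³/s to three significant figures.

w_1 = (1.3 − 0.0)/2 = 0.65 m; q_1 = 0.43 × 0.55 × 0.65 = 0.1537 m³/s
w_2 = (2.6 − 0.0)/2 = 1.3 m; q_2 = 0.60 × 0.93 × 1.3 = 0.7254 m³/s
w_3 = (3.4 − 1.3)/2 = 1.05 m; q_3 = 0.74 × 1.45 × 1.05 = 1.127 m³/s
w_4 = (7.0 − 2.6)/2 = 2.2 m; q_4 = 0.92 × 1.76 × 2.2 = 3.562 m³/s
w_5 = (7.8 − 3.4)/2 = 2.2 m; q_5 = 0.62 × 1.05 × 2.2 = 1.432 m³/s
w_6 = (9.1 − 7.0)/2 = 1.05 m; q_6 = 0.60 × 1.14 × 1.05 = 0.7182 m³/s
w_7 = (9.1 − 7.8)/2 = 0.65 m; q_7 = 0.40 × 0.51 × 0.65 = 0.1326 m³/s
Q = Σ qᵢ = 7.851 m³/s

7.85 m³/s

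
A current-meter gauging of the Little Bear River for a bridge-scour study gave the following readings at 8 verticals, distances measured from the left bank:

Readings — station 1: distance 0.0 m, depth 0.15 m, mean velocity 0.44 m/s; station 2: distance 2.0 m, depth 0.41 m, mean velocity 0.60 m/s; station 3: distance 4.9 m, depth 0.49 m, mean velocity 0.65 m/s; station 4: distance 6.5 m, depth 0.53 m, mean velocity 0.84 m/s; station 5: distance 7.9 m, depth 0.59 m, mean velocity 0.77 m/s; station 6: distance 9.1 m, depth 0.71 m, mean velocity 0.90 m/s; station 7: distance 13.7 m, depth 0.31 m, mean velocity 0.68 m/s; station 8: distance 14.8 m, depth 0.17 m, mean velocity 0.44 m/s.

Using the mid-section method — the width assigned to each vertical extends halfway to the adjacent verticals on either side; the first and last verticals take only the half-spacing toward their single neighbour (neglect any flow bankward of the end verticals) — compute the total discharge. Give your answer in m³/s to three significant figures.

5.14 m³/s

w_1 = (2.0 − 0.0)/2 = 1 m; q_1 = 0.44 × 0.15 × 1 = 0.06600 m³/s
w_2 = (4.9 − 0.0)/2 = 2.45 m; q_2 = 0.60 × 0.41 × 2.45 = 0.6027 m³/s
w_3 = (6.5 − 2.0)/2 = 2.25 m; q_3 = 0.65 × 0.49 × 2.25 = 0.7166 m³/s
w_4 = (7.9 − 4.9)/2 = 1.5 m; q_4 = 0.84 × 0.53 × 1.5 = 0.6678 m³/s
w_5 = (9.1 − 6.5)/2 = 1.3 m; q_5 = 0.77 × 0.59 × 1.3 = 0.5906 m³/s
w_6 = (13.7 − 7.9)/2 = 2.9 m; q_6 = 0.90 × 0.71 × 2.9 = 1.853 m³/s
w_7 = (14.8 − 9.1)/2 = 2.85 m; q_7 = 0.68 × 0.31 × 2.85 = 0.6008 m³/s
w_8 = (14.8 − 13.7)/2 = 0.55 m; q_8 = 0.44 × 0.17 × 0.55 = 0.04114 m³/s
Q = Σ qᵢ = 5.139 m³/s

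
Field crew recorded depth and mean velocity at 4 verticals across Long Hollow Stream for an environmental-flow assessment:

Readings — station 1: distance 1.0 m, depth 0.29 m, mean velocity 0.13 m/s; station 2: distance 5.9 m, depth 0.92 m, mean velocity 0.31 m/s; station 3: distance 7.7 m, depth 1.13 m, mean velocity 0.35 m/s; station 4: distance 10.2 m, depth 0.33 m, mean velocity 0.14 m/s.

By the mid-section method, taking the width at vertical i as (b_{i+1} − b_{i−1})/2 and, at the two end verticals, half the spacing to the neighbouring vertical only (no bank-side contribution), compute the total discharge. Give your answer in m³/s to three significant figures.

1.96 m³/s

w_1 = (5.9 − 1.0)/2 = 2.45 m; q_1 = 0.13 × 0.29 × 2.45 = 0.09237 m³/s
w_2 = (7.7 − 1.0)/2 = 3.35 m; q_2 = 0.31 × 0.92 × 3.35 = 0.9554 m³/s
w_3 = (10.2 − 5.9)/2 = 2.15 m; q_3 = 0.35 × 1.13 × 2.15 = 0.8503 m³/s
w_4 = (10.2 − 7.7)/2 = 1.25 m; q_4 = 0.14 × 0.33 × 1.25 = 0.05775 m³/s
Q = Σ qᵢ = 1.956 m³/s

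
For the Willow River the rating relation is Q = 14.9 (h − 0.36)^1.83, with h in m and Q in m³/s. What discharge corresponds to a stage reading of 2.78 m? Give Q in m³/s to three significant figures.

75.1 m³/s

Q = 14.9 × (2.78 − 0.36)^1.83 = 14.9 × 2.42^1.83 = 75.09 m³/s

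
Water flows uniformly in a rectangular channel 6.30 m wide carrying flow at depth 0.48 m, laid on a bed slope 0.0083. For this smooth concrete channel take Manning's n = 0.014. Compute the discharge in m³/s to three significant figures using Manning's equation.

A = b·y = 6.30 × 0.48 = 3.024 m²
P = b + 2y = 6.30 + 2×0.48 = 7.260 m
R = A/P = 3.024/7.260 = 0.4165 m
Q = (1/n)·A·R^(2/3)·S^(1/2) = (1/0.014) × 3.024 × 0.4165^(2/3) × 0.0083^(1/2) = 10.98 m³/s

11.0 m³/s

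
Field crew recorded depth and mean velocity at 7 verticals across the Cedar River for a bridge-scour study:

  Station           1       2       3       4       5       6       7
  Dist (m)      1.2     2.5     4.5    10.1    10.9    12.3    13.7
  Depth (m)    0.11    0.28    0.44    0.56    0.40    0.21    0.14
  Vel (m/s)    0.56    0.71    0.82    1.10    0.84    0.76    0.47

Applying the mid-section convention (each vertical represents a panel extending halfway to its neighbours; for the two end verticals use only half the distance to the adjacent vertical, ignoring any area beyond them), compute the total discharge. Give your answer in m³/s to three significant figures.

w_1 = (2.5 − 1.2)/2 = 0.65 m; q_1 = 0.56 × 0.11 × 0.65 = 0.04004 m³/s
w_2 = (4.5 − 1.2)/2 = 1.65 m; q_2 = 0.71 × 0.28 × 1.65 = 0.3280 m³/s
w_3 = (10.1 − 2.5)/2 = 3.8 m; q_3 = 0.82 × 0.44 × 3.8 = 1.371 m³/s
w_4 = (10.9 − 4.5)/2 = 3.2 m; q_4 = 1.10 × 0.56 × 3.2 = 1.971 m³/s
w_5 = (12.3 − 10.1)/2 = 1.1 m; q_5 = 0.84 × 0.40 × 1.1 = 0.3696 m³/s
w_6 = (13.7 − 10.9)/2 = 1.4 m; q_6 = 0.76 × 0.21 × 1.4 = 0.2234 m³/s
w_7 = (13.7 − 12.3)/2 = 0.7 m; q_7 = 0.47 × 0.14 × 0.7 = 0.04606 m³/s
Q = Σ qᵢ = 4.349 m³/s

4.35 m³/s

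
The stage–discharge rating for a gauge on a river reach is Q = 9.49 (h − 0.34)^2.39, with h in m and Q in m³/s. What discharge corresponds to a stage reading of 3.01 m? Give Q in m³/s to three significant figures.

Q = 9.49 × (3.01 − 0.34)^2.39 = 9.49 × 2.67^2.39 = 99.23 m³/s

99.2 m³/s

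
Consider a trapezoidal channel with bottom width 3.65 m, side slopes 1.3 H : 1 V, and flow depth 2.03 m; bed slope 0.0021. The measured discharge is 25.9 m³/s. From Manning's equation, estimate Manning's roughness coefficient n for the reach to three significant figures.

A = (b + z·y)·y = (3.65 + 1.3×2.03)×2.03 = 12.77 m²
P = b + 2y√(1+z²) = 3.65 + 2×2.03×√(1+1.3²) = 10.31 m
R = A/P = 12.77/10.31 = 1.238 m
n = (1/Q)·A·R^(2/3)·S^(1/2) = (1/25.9) × 12.77 × 1.153 × 0.04583 = 0.02605

0.0260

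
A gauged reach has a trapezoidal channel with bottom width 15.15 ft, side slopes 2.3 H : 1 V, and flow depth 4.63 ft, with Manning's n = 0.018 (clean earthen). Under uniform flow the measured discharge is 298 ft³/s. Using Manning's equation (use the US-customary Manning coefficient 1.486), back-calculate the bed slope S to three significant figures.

A = (b + z·y)·y = (15.15 + 2.3×4.63)×4.63 = 119.4 ft²
P = b + 2y√(1+z²) = 15.15 + 2×4.63×√(1+2.3²) = 38.37 ft
R = A/P = 119.4/38.37 = 3.113 ft
S = (Q·n / (1.486·A·R^(2/3)))² = (298×0.018 / (1.486×119.4×2.132))² = 0.0002009

0.000201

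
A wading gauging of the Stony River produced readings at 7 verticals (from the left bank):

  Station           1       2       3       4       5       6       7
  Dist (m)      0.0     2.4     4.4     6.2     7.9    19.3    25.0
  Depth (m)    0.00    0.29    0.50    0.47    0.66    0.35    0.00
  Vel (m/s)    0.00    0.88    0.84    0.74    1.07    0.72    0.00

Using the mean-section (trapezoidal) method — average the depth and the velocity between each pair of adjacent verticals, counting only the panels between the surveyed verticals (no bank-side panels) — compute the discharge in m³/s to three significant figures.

7.90 m³/s

Panel 1-2: Δb = 2.4 m, d̄ = (0.00+0.29)/2 = 0.145, v̄ = (0.00+0.88)/2 = 0.44 → q = 2.4×0.145×0.44 = 0.1531 m³/s
Panel 2-3: Δb = 2 m, d̄ = (0.29+0.50)/2 = 0.395, v̄ = (0.88+0.84)/2 = 0.86 → q = 2×0.395×0.86 = 0.6794 m³/s
Panel 3-4: Δb = 1.8 m, d̄ = (0.50+0.47)/2 = 0.485, v̄ = (0.84+0.74)/2 = 0.79 → q = 1.8×0.485×0.79 = 0.6897 m³/s
Panel 4-5: Δb = 1.7 m, d̄ = (0.47+0.66)/2 = 0.565, v̄ = (0.74+1.07)/2 = 0.905 → q = 1.7×0.565×0.905 = 0.8693 m³/s
Panel 5-6: Δb = 11.4 m, d̄ = (0.66+0.35)/2 = 0.505, v̄ = (1.07+0.72)/2 = 0.895 → q = 11.4×0.505×0.895 = 5.153 m³/s
Panel 6-7: Δb = 5.7 m, d̄ = (0.35+0.00)/2 = 0.175, v̄ = (0.72+0.00)/2 = 0.36 → q = 5.7×0.175×0.36 = 0.3591 m³/s
Q = Σ q = 7.903 m³/s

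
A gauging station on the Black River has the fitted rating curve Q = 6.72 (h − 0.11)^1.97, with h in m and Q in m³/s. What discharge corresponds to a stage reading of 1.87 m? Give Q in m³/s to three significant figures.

Q = 6.72 × (1.87 − 0.11)^1.97 = 6.72 × 1.76^1.97 = 20.47 m³/s

20.5 m³/s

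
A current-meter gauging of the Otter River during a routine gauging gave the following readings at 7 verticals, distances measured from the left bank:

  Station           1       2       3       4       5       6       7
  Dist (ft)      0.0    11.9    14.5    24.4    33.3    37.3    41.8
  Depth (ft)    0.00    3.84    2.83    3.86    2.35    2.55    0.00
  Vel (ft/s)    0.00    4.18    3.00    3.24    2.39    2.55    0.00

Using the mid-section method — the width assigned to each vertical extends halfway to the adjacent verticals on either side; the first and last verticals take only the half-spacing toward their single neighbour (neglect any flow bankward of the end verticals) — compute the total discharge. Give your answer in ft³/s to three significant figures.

w_2 = (14.5 − 0.0)/2 = 7.25 ft; q_2 = 4.18 × 3.84 × 7.25 = 116.4 ft³/s
w_3 = (24.4 − 11.9)/2 = 6.25 ft; q_3 = 3.00 × 2.83 × 6.25 = 53.06 ft³/s
w_4 = (33.3 − 14.5)/2 = 9.4 ft; q_4 = 3.24 × 3.86 × 9.4 = 117.6 ft³/s
w_5 = (37.3 − 24.4)/2 = 6.45 ft; q_5 = 2.39 × 2.35 × 6.45 = 36.23 ft³/s
w_6 = (41.8 − 33.3)/2 = 4.25 ft; q_6 = 2.55 × 2.55 × 4.25 = 27.64 ft³/s
Stations 1, 7 contribute zero (depth or velocity is 0).
Q = Σ qᵢ = 350.9 ft³/s

351 ft³/s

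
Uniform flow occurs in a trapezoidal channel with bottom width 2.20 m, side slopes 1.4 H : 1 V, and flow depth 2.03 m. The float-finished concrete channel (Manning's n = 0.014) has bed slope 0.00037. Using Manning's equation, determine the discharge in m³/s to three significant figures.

15.1 m³/s

A = (b + z·y)·y = (2.20 + 1.4×2.03)×2.03 = 10.24 m²
P = b + 2y√(1+z²) = 2.20 + 2×2.03×√(1+1.4²) = 9.185 m
R = A/P = 10.24/9.185 = 1.114 m
Q = (1/n)·A·R^(2/3)·S^(1/2) = (1/0.014) × 10.24 × 1.114^(2/3) × 0.00037^(1/2) = 15.12 m³/s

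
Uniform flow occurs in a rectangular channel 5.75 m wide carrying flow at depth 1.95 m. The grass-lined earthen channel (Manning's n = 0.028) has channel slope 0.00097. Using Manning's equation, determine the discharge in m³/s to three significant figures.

A = b·y = 5.75 × 1.95 = 11.21 m²
P = b + 2y = 5.75 + 2×1.95 = 9.650 m
R = A/P = 11.21/9.650 = 1.162 m
Q = (1/n)·A·R^(2/3)·S^(1/2) = (1/0.028) × 11.21 × 1.162^(2/3) × 0.00097^(1/2) = 13.78 m³/s

13.8 m³/s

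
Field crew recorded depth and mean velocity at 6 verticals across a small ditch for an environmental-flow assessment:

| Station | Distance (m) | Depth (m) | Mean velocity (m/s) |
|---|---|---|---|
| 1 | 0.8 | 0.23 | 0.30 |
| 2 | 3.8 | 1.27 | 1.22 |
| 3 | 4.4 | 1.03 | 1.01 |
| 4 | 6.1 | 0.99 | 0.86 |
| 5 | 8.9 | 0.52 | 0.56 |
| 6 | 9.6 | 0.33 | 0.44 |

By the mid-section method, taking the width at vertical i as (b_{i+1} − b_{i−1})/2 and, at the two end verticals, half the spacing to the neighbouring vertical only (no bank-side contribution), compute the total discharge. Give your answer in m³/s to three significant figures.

6.56 m³/s

w_1 = (3.8 − 0.8)/2 = 1.5 m; q_1 = 0.30 × 0.23 × 1.5 = 0.1035 m³/s
w_2 = (4.4 − 0.8)/2 = 1.8 m; q_2 = 1.22 × 1.27 × 1.8 = 2.789 m³/s
w_3 = (6.1 − 3.8)/2 = 1.15 m; q_3 = 1.01 × 1.03 × 1.15 = 1.196 m³/s
w_4 = (8.9 − 4.4)/2 = 2.25 m; q_4 = 0.86 × 0.99 × 2.25 = 1.916 m³/s
w_5 = (9.6 − 6.1)/2 = 1.75 m; q_5 = 0.56 × 0.52 × 1.75 = 0.5096 m³/s
w_6 = (9.6 − 8.9)/2 = 0.35 m; q_6 = 0.44 × 0.33 × 0.35 = 0.05082 m³/s
Q = Σ qᵢ = 6.565 m³/s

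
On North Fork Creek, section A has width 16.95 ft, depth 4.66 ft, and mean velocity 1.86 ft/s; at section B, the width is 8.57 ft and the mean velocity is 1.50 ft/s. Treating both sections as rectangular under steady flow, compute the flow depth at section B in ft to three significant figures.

Q = A₁V₁ = (16.95×4.66) × 1.86 = 146.9 ft³/s
d₂ = Q/(b₂ V₂) = 146.9/(8.57×1.50) = 11.43 ft

11.4 ft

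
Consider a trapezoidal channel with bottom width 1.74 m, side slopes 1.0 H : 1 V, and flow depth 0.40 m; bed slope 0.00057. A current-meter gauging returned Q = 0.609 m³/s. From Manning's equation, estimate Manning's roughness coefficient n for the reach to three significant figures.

0.0150

A = (b + z·y)·y = (1.74 + 1.0×0.40)×0.40 = 0.8560 m²
P = b + 2y√(1+z²) = 1.74 + 2×0.40×√(1+1.0²) = 2.871 m
R = A/P = 0.8560/2.871 = 0.2981 m
n = (1/Q)·A·R^(2/3)·S^(1/2) = (1/0.609) × 0.8560 × 0.4463 × 0.02387 = 0.01498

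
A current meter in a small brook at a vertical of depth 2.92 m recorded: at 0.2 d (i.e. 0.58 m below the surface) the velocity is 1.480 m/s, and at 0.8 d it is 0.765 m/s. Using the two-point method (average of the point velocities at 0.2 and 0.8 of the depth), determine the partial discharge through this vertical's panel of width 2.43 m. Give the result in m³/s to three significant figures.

7.96 m³/s

v̄ = (1.480 + 0.765) / 2 = 1.123 m/s
q = v̄ × d × w = 1.123 × 2.92 × 2.43 = 7.965 m³/s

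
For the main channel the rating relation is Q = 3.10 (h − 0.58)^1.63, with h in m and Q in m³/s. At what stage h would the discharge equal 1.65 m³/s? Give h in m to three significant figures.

1.26 m

h − h₀ = (Q/C)^(1/b) = (1.65/3.10)^(1/1.63) = 0.6792 m
h = 0.58 + 0.6792 = 1.259 m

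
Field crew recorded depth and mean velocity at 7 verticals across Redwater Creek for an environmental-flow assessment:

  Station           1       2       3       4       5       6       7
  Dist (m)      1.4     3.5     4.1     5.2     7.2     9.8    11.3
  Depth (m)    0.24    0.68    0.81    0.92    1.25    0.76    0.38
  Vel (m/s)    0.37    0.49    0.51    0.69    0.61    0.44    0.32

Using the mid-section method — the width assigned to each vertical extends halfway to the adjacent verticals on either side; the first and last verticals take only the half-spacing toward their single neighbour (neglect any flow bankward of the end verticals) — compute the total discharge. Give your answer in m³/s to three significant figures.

w_1 = (3.5 − 1.4)/2 = 1.05 m; q_1 = 0.37 × 0.24 × 1.05 = 0.09324 m³/s
w_2 = (4.1 − 1.4)/2 = 1.35 m; q_2 = 0.49 × 0.68 × 1.35 = 0.4498 m³/s
w_3 = (5.2 − 3.5)/2 = 0.85 m; q_3 = 0.51 × 0.81 × 0.85 = 0.3511 m³/s
w_4 = (7.2 − 4.1)/2 = 1.55 m; q_4 = 0.69 × 0.92 × 1.55 = 0.9839 m³/s
w_5 = (9.8 − 5.2)/2 = 2.3 m; q_5 = 0.61 × 1.25 × 2.3 = 1.754 m³/s
w_6 = (11.3 − 7.2)/2 = 2.05 m; q_6 = 0.44 × 0.76 × 2.05 = 0.6855 m³/s
w_7 = (11.3 − 9.8)/2 = 0.75 m; q_7 = 0.32 × 0.38 × 0.75 = 0.09120 m³/s
Q = Σ qᵢ = 4.409 m³/s

4.41 m³/s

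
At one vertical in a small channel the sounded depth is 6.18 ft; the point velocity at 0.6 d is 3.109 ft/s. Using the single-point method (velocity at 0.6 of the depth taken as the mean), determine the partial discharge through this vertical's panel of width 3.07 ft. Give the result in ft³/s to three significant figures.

59.0 ft³/s

v̄ = v₀.₆ = 3.109 ft/s
q = v̄ × d × w = 3.109 × 6.18 × 3.07 = 58.99 ft³/s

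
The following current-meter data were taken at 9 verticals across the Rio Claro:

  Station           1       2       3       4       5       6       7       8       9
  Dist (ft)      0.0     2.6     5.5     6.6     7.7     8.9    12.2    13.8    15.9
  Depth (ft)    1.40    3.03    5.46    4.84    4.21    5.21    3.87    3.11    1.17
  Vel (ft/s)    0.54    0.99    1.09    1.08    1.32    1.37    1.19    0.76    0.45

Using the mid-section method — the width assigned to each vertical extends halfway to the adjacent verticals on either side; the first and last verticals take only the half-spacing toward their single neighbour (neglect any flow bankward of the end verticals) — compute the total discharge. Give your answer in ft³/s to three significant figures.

65.5 ft³/s

w_1 = (2.6 − 0.0)/2 = 1.3 ft; q_1 = 0.54 × 1.40 × 1.3 = 0.9828 ft³/s
w_2 = (5.5 − 0.0)/2 = 2.75 ft; q_2 = 0.99 × 3.03 × 2.75 = 8.249 ft³/s
w_3 = (6.6 − 2.6)/2 = 2 ft; q_3 = 1.09 × 5.46 × 2 = 11.90 ft³/s
w_4 = (7.7 − 5.5)/2 = 1.1 ft; q_4 = 1.08 × 4.84 × 1.1 = 5.750 ft³/s
w_5 = (8.9 − 6.6)/2 = 1.15 ft; q_5 = 1.32 × 4.21 × 1.15 = 6.391 ft³/s
w_6 = (12.2 − 7.7)/2 = 2.25 ft; q_6 = 1.37 × 5.21 × 2.25 = 16.06 ft³/s
w_7 = (13.8 − 8.9)/2 = 2.45 ft; q_7 = 1.19 × 3.87 × 2.45 = 11.28 ft³/s
w_8 = (15.9 − 12.2)/2 = 1.85 ft; q_8 = 0.76 × 3.11 × 1.85 = 4.373 ft³/s
w_9 = (15.9 − 13.8)/2 = 1.05 ft; q_9 = 0.45 × 1.17 × 1.05 = 0.5528 ft³/s
Q = Σ qᵢ = 65.54 ft³/s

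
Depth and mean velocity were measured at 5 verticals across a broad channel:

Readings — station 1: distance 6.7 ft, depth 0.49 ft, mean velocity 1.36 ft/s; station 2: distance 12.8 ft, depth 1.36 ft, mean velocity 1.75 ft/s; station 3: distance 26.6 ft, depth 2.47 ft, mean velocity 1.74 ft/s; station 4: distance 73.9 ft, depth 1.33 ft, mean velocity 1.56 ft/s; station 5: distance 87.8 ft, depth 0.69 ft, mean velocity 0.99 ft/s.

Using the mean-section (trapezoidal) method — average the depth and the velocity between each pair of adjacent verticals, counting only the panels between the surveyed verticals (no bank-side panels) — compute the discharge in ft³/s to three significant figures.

221 ft³/s

Panel 1-2: Δb = 6.1 ft, d̄ = (0.49+1.36)/2 = 0.925, v̄ = (1.36+1.75)/2 = 1.555 → q = 6.1×0.925×1.555 = 8.774 ft³/s
Panel 2-3: Δb = 13.8 ft, d̄ = (1.36+2.47)/2 = 1.915, v̄ = (1.75+1.74)/2 = 1.745 → q = 13.8×1.915×1.745 = 46.12 ft³/s
Panel 3-4: Δb = 47.3 ft, d̄ = (2.47+1.33)/2 = 1.9, v̄ = (1.74+1.56)/2 = 1.65 → q = 47.3×1.9×1.65 = 148.3 ft³/s
Panel 4-5: Δb = 13.9 ft, d̄ = (1.33+0.69)/2 = 1.01, v̄ = (1.56+0.99)/2 = 1.275 → q = 13.9×1.01×1.275 = 17.90 ft³/s
Q = Σ q = 221.1 ft³/s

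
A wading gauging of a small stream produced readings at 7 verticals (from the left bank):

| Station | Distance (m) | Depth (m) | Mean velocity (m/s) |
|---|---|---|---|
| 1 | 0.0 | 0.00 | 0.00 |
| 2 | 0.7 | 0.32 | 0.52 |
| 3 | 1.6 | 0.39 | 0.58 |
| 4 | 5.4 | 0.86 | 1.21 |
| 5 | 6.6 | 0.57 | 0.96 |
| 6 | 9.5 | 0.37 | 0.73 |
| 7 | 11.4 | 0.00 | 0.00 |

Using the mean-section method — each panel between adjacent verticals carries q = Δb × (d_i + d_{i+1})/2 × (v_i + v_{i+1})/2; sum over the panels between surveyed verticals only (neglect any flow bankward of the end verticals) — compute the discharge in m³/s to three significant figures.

4.54 m³/s

Panel 1-2: Δb = 0.7 m, d̄ = (0.00+0.32)/2 = 0.16, v̄ = (0.00+0.52)/2 = 0.26 → q = 0.7×0.16×0.26 = 0.02912 m³/s
Panel 2-3: Δb = 0.9 m, d̄ = (0.32+0.39)/2 = 0.355, v̄ = (0.52+0.58)/2 = 0.55 → q = 0.9×0.355×0.55 = 0.1757 m³/s
Panel 3-4: Δb = 3.8 m, d̄ = (0.39+0.86)/2 = 0.625, v̄ = (0.58+1.21)/2 = 0.895 → q = 3.8×0.625×0.895 = 2.126 m³/s
Panel 4-5: Δb = 1.2 m, d̄ = (0.86+0.57)/2 = 0.715, v̄ = (1.21+0.96)/2 = 1.085 → q = 1.2×0.715×1.085 = 0.9309 m³/s
Panel 5-6: Δb = 2.9 m, d̄ = (0.57+0.37)/2 = 0.47, v̄ = (0.96+0.73)/2 = 0.845 → q = 2.9×0.47×0.845 = 1.152 m³/s
Panel 6-7: Δb = 1.9 m, d̄ = (0.37+0.00)/2 = 0.185, v̄ = (0.73+0.00)/2 = 0.365 → q = 1.9×0.185×0.365 = 0.1283 m³/s
Q = Σ q = 4.541 m³/s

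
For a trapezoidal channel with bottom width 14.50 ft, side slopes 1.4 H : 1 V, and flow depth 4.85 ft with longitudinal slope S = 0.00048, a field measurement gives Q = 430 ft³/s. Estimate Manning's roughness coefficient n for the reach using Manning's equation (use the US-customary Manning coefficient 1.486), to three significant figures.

A = (b + z·y)·y = (14.50 + 1.4×4.85)×4.85 = 103.3 ft²
P = b + 2y√(1+z²) = 14.50 + 2×4.85×√(1+1.4²) = 31.19 ft
R = A/P = 103.3/31.19 = 3.311 ft
n = (1.486/Q)·A·R^(2/3)·S^(1/2) = (1.486/430) × 103.3 × 2.221 × 0.02191 = 0.01737

0.0174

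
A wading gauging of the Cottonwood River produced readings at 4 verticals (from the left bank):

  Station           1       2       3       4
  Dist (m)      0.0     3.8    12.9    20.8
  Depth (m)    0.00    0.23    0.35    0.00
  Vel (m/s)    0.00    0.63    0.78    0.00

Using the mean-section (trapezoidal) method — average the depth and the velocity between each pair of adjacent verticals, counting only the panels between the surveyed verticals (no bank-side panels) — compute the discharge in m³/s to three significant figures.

2.54 m³/s

Panel 1-2: Δb = 3.8 m, d̄ = (0.00+0.23)/2 = 0.115, v̄ = (0.00+0.63)/2 = 0.315 → q = 3.8×0.115×0.315 = 0.1377 m³/s
Panel 2-3: Δb = 9.1 m, d̄ = (0.23+0.35)/2 = 0.29, v̄ = (0.63+0.78)/2 = 0.705 → q = 9.1×0.29×0.705 = 1.860 m³/s
Panel 3-4: Δb = 7.9 m, d̄ = (0.35+0.00)/2 = 0.175, v̄ = (0.78+0.00)/2 = 0.39 → q = 7.9×0.175×0.39 = 0.5392 m³/s
Q = Σ q = 2.537 m³/s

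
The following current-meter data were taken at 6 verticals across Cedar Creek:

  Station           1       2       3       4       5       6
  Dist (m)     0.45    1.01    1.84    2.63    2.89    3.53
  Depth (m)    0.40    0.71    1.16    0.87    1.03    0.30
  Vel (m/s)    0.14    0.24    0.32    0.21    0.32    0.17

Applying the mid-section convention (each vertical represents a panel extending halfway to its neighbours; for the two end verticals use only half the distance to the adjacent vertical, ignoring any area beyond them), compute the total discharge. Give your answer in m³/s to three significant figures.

w_1 = (1.01 − 0.45)/2 = 0.28 m; q_1 = 0.14 × 0.40 × 0.28 = 0.01568 m³/s
w_2 = (1.84 − 0.45)/2 = 0.695 m; q_2 = 0.24 × 0.71 × 0.695 = 0.1184 m³/s
w_3 = (2.63 − 1.01)/2 = 0.81 m; q_3 = 0.32 × 1.16 × 0.81 = 0.3007 m³/s
w_4 = (2.89 − 1.84)/2 = 0.525 m; q_4 = 0.21 × 0.87 × 0.525 = 0.09592 m³/s
w_5 = (3.53 − 2.63)/2 = 0.45 m; q_5 = 0.32 × 1.03 × 0.45 = 0.1483 m³/s
w_6 = (3.53 − 2.89)/2 = 0.32 m; q_6 = 0.17 × 0.30 × 0.32 = 0.01632 m³/s
Q = Σ qᵢ = 0.6953 m³/s

0.695 m³/s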